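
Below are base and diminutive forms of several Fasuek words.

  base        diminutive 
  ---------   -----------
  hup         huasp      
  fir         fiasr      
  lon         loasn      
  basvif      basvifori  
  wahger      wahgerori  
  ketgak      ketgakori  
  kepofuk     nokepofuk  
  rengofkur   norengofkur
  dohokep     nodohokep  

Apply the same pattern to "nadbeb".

nadbebori

fir and wahger both end in -r yet inflect differently (fiasr, wahgerori), so the final letter is not what conditions the rule; the number of vowels is.
"nadbeb" has 2 vowels. The stems with 2 vowels (basvif → basvifori, wahger → wahgerori, ketgak → ketgakori) add -ori.
So nadbeb → nadbebori.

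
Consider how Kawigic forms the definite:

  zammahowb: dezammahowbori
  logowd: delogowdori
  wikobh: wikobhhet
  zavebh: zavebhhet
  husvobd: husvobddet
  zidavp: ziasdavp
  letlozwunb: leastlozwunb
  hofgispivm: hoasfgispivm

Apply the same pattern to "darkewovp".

"darkewovp" has second-to-last letter 'v'. The stems whose second-to-last letter is 'v' (zidavp → ziasdavp, hofgispivm → hoasfgispivm) insert -as- after the first vowel.
The other patterns: stems whose second-to-last letter is 'w' add de- … -ori around the stem; stems whose second-to-last letter is 'b' double the final consonant and add -et.
So darkewovp → daasrkewovp.

daasrkewovp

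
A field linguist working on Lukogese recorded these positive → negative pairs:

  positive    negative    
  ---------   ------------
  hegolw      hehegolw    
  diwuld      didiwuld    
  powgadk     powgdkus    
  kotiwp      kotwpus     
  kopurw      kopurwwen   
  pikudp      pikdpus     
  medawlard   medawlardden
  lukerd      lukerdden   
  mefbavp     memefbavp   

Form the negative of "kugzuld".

"kugzuld" has second-to-last letter 'l'. The stems whose second-to-last letter is 'l' (hegolw → hehegolw, diwuld → didiwuld) repeat the first consonant+vowel as a prefix.
So kugzuld → kukugzuld.

kukugzuld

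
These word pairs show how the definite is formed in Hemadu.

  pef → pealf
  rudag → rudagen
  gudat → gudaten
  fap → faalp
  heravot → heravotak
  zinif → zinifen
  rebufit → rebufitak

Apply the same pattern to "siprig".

siprigen

pef and zinif both end in -f yet inflect differently (pealf, zinifen), so the final letter is not what conditions the rule; the number of vowels is.
"siprig" has 2 vowels. The stems with 2 vowels (zinif → zinifen, rudag → rudagen, gudat → gudaten) add -en.
So siprig → siprigen.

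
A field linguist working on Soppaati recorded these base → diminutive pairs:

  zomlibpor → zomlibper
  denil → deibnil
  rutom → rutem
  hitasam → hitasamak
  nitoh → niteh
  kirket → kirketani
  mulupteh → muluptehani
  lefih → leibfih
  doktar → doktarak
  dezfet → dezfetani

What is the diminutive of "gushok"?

gushek

"gushok" has last vowel 'o'. The stems whose last vowel is 'o' (zomlibpor → zomlibper, nitoh → niteh, rutom → rutem) change the last vowel to 'e'.
The other patterns: stems whose last vowel is 'i' insert -ib- after the first vowel; stems whose last vowel is 'a' add -ak; stems whose last vowel is 'e' add -ani.
So gushok → gushek.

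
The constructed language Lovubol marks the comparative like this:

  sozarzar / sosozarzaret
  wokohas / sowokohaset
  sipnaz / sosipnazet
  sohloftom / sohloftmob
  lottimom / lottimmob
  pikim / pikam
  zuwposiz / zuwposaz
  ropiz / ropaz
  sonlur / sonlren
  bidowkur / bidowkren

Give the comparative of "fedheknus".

fedheknsen

sohloftom and pikim both end in -m yet inflect differently (sohloftmob, pikam), so the final letter is not what conditions the rule; the last vowel is.
"fedheknus" has last vowel 'u'. The stems whose last vowel is 'u' (sonlur → sonlren, bidowkur → bidowkren) delete the last vowel and add -en.
The other patterns: stems whose last vowel is 'a' add so- … -et around the stem; stems whose last vowel is 'o' delete the last vowel and add -ob; stems whose last vowel is 'i' change the last vowel to 'a'.
So fedheknus → fedheknsen.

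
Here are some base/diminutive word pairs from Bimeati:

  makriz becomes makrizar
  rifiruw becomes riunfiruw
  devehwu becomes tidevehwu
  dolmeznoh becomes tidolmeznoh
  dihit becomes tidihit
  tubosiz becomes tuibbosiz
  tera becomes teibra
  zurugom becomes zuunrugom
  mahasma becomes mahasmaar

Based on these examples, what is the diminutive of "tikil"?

"tikil" begins with t-. The stems beginning with t- (tubosiz → tuibbosiz, tera → teibra) insert -ib- after the first vowel.
The other patterns: stems beginning with m- add -ar; stems beginning with d- add the prefix ti-; stems beginning with r- or z- insert -un- after the first vowel.
So tikil → tiibkil.

tiibkil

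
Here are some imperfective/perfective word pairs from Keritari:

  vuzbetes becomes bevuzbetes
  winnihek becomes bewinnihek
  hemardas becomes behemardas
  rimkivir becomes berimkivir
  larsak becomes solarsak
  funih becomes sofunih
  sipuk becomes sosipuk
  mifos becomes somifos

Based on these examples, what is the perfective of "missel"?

winnihek and larsak both end in -k yet inflect differently (bewinnihek, solarsak), so the final letter is not what conditions the rule; the number of vowels is.
"missel" has 2 vowels. The stems with 2 vowels (larsak → solarsak, funih → sofunih, sipuk → sosipuk) add the prefix so-.
The other pattern: stems with 3 vowels add the prefix be-.
So missel → somissel.

somissel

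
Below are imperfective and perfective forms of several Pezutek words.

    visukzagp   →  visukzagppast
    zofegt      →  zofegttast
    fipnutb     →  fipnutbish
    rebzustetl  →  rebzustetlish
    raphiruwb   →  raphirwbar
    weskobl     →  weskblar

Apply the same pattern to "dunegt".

dunegttast

"dunegt" has second-to-last letter 'g'. The stems whose second-to-last letter is 'g' (visukzagp → visukzagppast, zofegt → zofegttast) double the final consonant and add -ast.
So dunegt → dunegttast.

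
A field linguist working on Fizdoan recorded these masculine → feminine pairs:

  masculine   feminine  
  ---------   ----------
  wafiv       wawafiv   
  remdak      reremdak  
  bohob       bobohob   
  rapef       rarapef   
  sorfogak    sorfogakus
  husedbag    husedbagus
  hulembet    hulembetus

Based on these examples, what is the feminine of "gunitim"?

remdak and sorfogak both end in -k yet inflect differently (reremdak, sorfogakus), so the final letter is not what conditions the rule; the number of vowels is.
"gunitim" has 3 vowels. The stems with 3 vowels (sorfogak → sorfogakus, husedbag → husedbagus, hulembet → hulembetus) add -us.
The other pattern: stems with 2 vowels repeat the first consonant+vowel as a prefix.
So gunitim → gunitimus.

gunitimus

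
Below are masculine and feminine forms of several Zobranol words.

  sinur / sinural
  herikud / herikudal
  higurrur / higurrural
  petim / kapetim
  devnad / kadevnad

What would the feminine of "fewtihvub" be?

herikud and devnad both end in -d yet inflect differently (herikudal, kadevnad), so the final letter is not what conditions the rule; the last vowel is.
"fewtihvub" has last vowel 'u'. The stems whose last vowel is 'u' (higurrur → higurrural, sinur → sinural, herikud → herikudal) add -al.
The other pattern: stems whose last vowel is 'a' or 'i' add the prefix ka-.
So fewtihvub → fewtihvubal.

fewtihvubal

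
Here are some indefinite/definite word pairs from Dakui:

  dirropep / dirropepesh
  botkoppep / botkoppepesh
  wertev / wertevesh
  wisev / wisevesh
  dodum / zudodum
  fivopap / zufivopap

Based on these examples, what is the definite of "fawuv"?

dirropep and fivopap both end in -p yet inflect differently (dirropepesh, zufivopap), so the final letter is not what conditions the rule; the last vowel is.
"fawuv" has last vowel 'u'. The one such stem in the data (dodum → zudodum) adds the prefix zu-, so the same rule applies.
So fawuv → zufawuv.

zufawuv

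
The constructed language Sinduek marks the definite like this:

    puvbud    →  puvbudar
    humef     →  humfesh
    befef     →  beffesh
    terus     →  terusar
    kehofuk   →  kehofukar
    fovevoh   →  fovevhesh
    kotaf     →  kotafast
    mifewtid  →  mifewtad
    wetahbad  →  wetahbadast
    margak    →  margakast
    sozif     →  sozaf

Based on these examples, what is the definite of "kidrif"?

kidraf

"kidrif" has last vowel 'i'. The stems whose last vowel is 'i' (mifewtid → mifewtad, sozif → sozaf) change the last vowel to 'a'.
The other patterns: stems whose last vowel is 'a' add -ast; stems whose last vowel is 'u' add -ar; stems whose last vowel is 'e' or 'o' delete the last vowel and add -esh.
So kidrif → kidraf.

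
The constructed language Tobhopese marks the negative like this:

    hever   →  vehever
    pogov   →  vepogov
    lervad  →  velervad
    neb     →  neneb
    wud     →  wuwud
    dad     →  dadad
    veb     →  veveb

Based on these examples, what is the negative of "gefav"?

vegefav

lervad and wud both end in -d yet inflect differently (velervad, wuwud), so the final letter is not what conditions the rule; the number of vowels is.
"gefav" has 2 vowels. The stems with 2 vowels (hever → vehever, pogov → vepogov, lervad → velervad) add the prefix ve-.
The other pattern: stems with 1 vowel repeat the first consonant+vowel as a prefix.
So gefav → vegefav.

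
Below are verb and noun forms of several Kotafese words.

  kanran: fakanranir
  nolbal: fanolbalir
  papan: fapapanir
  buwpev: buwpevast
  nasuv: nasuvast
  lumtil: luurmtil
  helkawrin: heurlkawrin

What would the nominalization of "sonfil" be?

sournfil

nolbal and lumtil both end in -l yet inflect differently (fanolbalir, luurmtil), so the final letter is not what conditions the rule; the last vowel is.
"sonfil" has last vowel 'i'. The stems whose last vowel is 'i' (lumtil → luurmtil, helkawrin → heurlkawrin) insert -ur- after the first vowel.
The other patterns: stems whose last vowel is 'a' add fa- … -ir around the stem; stems whose last vowel is 'e' or 'u' add -ast.
So sonfil → sournfil.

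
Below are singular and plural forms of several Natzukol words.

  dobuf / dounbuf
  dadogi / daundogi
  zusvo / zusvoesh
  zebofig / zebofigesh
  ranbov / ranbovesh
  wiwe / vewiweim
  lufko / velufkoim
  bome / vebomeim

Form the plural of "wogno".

vewognoim

zusvo and lufko both end in -o yet inflect differently (zusvoesh, velufkoim), so the final letter is not what conditions the rule; the first letter is.
"wogno" begins with w-. The one such stem in the data (wiwe → vewiweim) adds ve- … -im around the stem, so the same rule applies.
So wogno → vewognoim.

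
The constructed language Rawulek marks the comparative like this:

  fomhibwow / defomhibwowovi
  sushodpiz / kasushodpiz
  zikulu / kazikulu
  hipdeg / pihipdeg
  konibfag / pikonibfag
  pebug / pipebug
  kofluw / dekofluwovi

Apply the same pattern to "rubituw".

derubituwovi

kofluw and pebug both have last vowel 'u' yet inflect differently (dekofluwovi, pipebug), so the last vowel is not what conditions the rule; the final letter is.
"rubituw" ends in -w. The stems ending in -w (fomhibwow → defomhibwowovi, kofluw → dekofluwovi) add de- … -ovi around the stem.
The other patterns: stems ending in -g add the prefix pi-; stems ending in -u or -z add the prefix ka-.
So rubituw → derubituwovi.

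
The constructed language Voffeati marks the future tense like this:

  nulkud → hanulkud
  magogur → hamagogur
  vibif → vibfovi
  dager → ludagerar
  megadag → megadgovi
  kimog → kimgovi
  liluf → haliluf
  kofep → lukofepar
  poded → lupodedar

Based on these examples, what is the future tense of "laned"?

nulkud and poded both end in -d yet inflect differently (hanulkud, lupodedar), so the final letter is not what conditions the rule; the last vowel is.
"laned" has last vowel 'e'. The stems whose last vowel is 'e' (poded → lupodedar, kofep → lukofepar, dager → ludagerar) add lu- … -ar around the stem.
The other patterns: stems whose last vowel is 'u' add the prefix ha-; stems whose last vowel is 'a', 'i' or 'o' delete the last vowel and add -ovi.
So laned → lulanedar.

lulanedar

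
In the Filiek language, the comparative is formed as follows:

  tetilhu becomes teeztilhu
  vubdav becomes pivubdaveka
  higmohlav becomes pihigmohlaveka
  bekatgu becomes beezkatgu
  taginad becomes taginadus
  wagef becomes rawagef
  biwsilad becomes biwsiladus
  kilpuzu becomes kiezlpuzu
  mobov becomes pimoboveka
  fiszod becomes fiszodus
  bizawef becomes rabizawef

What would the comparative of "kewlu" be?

keezwlu

vubdav and biwsilad both have last vowel 'a' yet inflect differently (pivubdaveka, biwsiladus), so the last vowel is not what conditions the rule; the final letter is.
"kewlu" ends in -u. The stems ending in -u (bekatgu → beezkatgu, tetilhu → teeztilhu, kilpuzu → kiezlpuzu) insert -ez- after the first vowel.
The other patterns: stems ending in -v add pi- … -eka around the stem; stems ending in -d add -us; stems ending in -f add the prefix ra-.
So kewlu → keezwlu.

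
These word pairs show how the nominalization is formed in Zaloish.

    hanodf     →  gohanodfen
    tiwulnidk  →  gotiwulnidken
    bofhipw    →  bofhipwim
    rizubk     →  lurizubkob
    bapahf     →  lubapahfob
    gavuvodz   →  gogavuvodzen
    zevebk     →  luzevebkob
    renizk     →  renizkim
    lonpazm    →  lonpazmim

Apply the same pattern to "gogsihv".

lugogsihvob

tiwulnidk and renizk both end in -k yet inflect differently (gotiwulnidken, renizkim), so the final letter is not what conditions the rule; the second-to-last letter is.
"gogsihv" has second-to-last letter 'h'. The one such stem in the data (bapahf → lubapahfob) adds lu- … -ob around the stem, so the same rule applies.
So gogsihv → lugogsihvob.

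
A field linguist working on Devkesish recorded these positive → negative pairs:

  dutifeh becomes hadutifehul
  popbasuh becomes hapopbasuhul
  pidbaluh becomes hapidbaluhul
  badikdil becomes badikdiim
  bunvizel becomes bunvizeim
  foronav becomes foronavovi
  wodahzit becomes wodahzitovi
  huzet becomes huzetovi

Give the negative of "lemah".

halemahul

dutifeh and bunvizel both have last vowel 'e' yet inflect differently (hadutifehul, bunvizeim), so the last vowel is not what conditions the rule; the final letter is.
"lemah" ends in -h. The stems ending in -h (dutifeh → hadutifehul, popbasuh → hapopbasuhul, pidbaluh → hapidbaluhul) add ha- … -ul around the stem.
So lemah → halemahul.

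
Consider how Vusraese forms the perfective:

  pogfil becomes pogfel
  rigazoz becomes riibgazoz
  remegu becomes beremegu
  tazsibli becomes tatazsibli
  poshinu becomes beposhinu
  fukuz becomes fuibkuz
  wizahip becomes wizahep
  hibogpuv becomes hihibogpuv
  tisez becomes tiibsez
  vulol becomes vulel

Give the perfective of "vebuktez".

veibbuktez

"vebuktez" ends in -z. The stems ending in -z (fukuz → fuibkuz, rigazoz → riibgazoz, tisez → tiibsez) insert -ib- after the first vowel.
So vebuktez → veibbuktez.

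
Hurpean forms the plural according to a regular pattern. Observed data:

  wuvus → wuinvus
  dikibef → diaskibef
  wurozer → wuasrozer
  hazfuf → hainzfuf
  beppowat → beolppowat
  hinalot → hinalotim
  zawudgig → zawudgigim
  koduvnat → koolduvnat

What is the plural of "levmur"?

koduvnat and hinalot both end in -t yet inflect differently (koolduvnat, hinalotim), so the final letter is not what conditions the rule; the last vowel is.
"levmur" has last vowel 'u'. The stems whose last vowel is 'u' (wuvus → wuinvus, hazfuf → hainzfuf) insert -in- after the first vowel.
The other patterns: stems whose last vowel is 'a' insert -ol- after the first vowel; stems whose last vowel is 'i' or 'o' add -im; stems whose last vowel is 'e' insert -as- after the first vowel.
So levmur → leinvmur.

leinvmur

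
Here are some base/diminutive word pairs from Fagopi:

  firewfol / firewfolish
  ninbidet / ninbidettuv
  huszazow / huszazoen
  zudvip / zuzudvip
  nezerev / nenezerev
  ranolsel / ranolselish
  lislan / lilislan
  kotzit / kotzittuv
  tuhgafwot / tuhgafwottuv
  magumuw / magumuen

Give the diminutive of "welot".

welottuv

tuhgafwot and huszazow both have last vowel 'o' yet inflect differently (tuhgafwottuv, huszazoen), so the last vowel is not what conditions the rule; the final letter is.
"welot" ends in -t. The stems ending in -t (tuhgafwot → tuhgafwottuv, ninbidet → ninbidettuv, kotzit → kotzittuv) double the final consonant and add -uv.
The other patterns: stems ending in -w drop the final letter and add -en; stems ending in -l add -ish; stems ending in -n, -p or -v repeat the first consonant+vowel as a prefix.
So welot → welottuv.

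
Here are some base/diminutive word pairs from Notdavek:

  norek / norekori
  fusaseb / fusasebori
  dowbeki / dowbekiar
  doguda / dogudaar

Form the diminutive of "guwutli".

fusaseb and dowbeki both have 3 vowels yet inflect differently (fusasebori, dowbekiar), so the number of vowels is not what conditions the rule; whether the stem ends in a vowel or a consonant is.
"guwutli" ends in a vowel. The stems ending in a vowel (dowbeki → dowbekiar, doguda → dogudaar) add -ar.
So guwutli → guwutliar.

guwutliar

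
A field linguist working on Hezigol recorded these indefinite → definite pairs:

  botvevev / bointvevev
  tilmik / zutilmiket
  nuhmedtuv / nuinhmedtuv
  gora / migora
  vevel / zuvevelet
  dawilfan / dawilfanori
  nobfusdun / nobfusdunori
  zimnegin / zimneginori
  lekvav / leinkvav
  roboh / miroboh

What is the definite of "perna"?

miperna

nuhmedtuv and nobfusdun both have last vowel 'u' yet inflect differently (nuinhmedtuv, nobfusdunori), so the last vowel is not what conditions the rule; the final letter is.
"perna" ends in -a. The one such stem in the data (gora → migora) adds the prefix mi-, so the same rule applies.
The other patterns: stems ending in -v insert -in- after the first vowel; stems ending in -n add -ori; stems ending in -k or -l add zu- … -et around the stem.
So perna → miperna.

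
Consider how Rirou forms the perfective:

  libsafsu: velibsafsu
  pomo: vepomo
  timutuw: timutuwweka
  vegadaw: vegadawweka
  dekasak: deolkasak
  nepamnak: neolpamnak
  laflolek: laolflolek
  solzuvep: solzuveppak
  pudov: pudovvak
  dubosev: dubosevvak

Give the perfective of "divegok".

"divegok" ends in -k. The stems ending in -k (dekasak → deolkasak, nepamnak → neolpamnak, laflolek → laolflolek) insert -ol- after the first vowel.
The other patterns: stems ending in -o or -u add the prefix ve-; stems ending in -w double the final consonant and add -eka; stems ending in -p or -v double the final consonant and add -ak.
So divegok → diolvegok.

diolvegok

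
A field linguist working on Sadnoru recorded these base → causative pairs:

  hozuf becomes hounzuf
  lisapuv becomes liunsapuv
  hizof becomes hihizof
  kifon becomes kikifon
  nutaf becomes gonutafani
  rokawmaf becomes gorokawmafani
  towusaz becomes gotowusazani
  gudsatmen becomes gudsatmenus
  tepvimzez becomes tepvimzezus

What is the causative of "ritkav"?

hozuf and hizof both end in -f yet inflect differently (hounzuf, hihizof), so the final letter is not what conditions the rule; the last vowel is.
"ritkav" has last vowel 'a'. The stems whose last vowel is 'a' (nutaf → gonutafani, rokawmaf → gorokawmafani, towusaz → gotowusazani) add go- … -ani around the stem.
So ritkav → goritkavani.

goritkavani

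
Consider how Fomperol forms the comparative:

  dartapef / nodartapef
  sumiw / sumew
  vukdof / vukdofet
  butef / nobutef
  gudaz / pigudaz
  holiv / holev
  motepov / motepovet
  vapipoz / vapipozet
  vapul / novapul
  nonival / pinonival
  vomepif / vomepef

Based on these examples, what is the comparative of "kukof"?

vomepif and vukdof both end in -f yet inflect differently (vomepef, vukdofet), so the final letter is not what conditions the rule; the last vowel is.
"kukof" has last vowel 'o'. The stems whose last vowel is 'o' (vukdof → vukdofet, motepov → motepovet, vapipoz → vapipozet) add -et.
So kukof → kukofet.

kukofet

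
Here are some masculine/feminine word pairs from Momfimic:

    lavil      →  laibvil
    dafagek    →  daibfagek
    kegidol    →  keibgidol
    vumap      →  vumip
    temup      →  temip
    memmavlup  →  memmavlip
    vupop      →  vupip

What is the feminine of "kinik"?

kegidol and vupop both have last vowel 'o' yet inflect differently (keibgidol, vupip), so the last vowel is not what conditions the rule; the final letter is.
"kinik" ends in -k. The one such stem in the data (dafagek → daibfagek) inserts -ib- after the first vowel (as do lavil, kegidol), so the same rule applies.
So kinik → kiibnik.

kiibnik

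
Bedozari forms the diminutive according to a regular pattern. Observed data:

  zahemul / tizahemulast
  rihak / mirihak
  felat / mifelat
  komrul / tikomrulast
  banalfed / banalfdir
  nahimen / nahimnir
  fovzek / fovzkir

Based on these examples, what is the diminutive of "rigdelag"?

fovzek and rihak both end in -k yet inflect differently (fovzkir, mirihak), so the final letter is not what conditions the rule; the last vowel is.
"rigdelag" has last vowel 'a'. The stems whose last vowel is 'a' (felat → mifelat, rihak → mirihak) add the prefix mi-.
So rigdelag → mirigdelag.

mirigdelag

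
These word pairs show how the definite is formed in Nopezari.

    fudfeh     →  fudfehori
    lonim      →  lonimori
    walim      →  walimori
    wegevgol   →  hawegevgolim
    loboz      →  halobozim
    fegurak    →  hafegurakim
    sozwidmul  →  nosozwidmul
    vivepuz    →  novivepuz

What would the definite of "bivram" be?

habivramim

wegevgol and sozwidmul both end in -l yet inflect differently (hawegevgolim, nosozwidmul), so the final letter is not what conditions the rule; the last vowel is.
"bivram" has last vowel 'a'. The one such stem in the data (fegurak → hafegurakim) adds ha- … -im around the stem, so the same rule applies.
The other patterns: stems whose last vowel is 'e' or 'i' add -ori; stems whose last vowel is 'u' add the prefix no-.
So bivram → habivramim.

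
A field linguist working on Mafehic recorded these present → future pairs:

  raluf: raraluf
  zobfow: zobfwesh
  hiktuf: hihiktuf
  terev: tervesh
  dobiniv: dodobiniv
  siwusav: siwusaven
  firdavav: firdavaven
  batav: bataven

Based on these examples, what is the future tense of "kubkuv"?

kukubkuv

terev and firdavav both end in -v yet inflect differently (tervesh, firdavaven), so the final letter is not what conditions the rule; the last vowel is.
"kubkuv" has last vowel 'u'. The stems whose last vowel is 'u' (hiktuf → hihiktuf, raluf → raraluf) repeat the first consonant+vowel as a prefix.
So kubkuv → kukubkuv.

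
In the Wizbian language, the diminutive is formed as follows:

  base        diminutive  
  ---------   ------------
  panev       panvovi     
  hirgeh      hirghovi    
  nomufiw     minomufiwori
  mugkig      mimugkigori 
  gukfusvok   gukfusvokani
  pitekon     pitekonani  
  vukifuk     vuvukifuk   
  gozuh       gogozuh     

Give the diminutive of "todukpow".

todukpowani

gukfusvok and vukifuk both end in -k yet inflect differently (gukfusvokani, vuvukifuk), so the final letter is not what conditions the rule; the last vowel is.
"todukpow" has last vowel 'o'. The stems whose last vowel is 'o' (gukfusvok → gukfusvokani, pitekon → pitekonani) add -ani.
The other patterns: stems whose last vowel is 'e' delete the last vowel and add -ovi; stems whose last vowel is 'i' add mi- … -ori around the stem; stems whose last vowel is 'u' repeat the first consonant+vowel as a prefix.
So todukpow → todukpowani.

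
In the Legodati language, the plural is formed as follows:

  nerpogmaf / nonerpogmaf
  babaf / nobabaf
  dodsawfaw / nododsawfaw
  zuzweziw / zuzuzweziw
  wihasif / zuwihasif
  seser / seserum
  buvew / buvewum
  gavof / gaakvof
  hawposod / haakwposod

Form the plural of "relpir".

zurelpir

dodsawfaw and zuzweziw both end in -w yet inflect differently (nododsawfaw, zuzuzweziw), so the final letter is not what conditions the rule; the last vowel is.
"relpir" has last vowel 'i'. The stems whose last vowel is 'i' (zuzweziw → zuzuzweziw, wihasif → zuwihasif) add the prefix zu-.
The other patterns: stems whose last vowel is 'a' add the prefix no-; stems whose last vowel is 'e' add -um; stems whose last vowel is 'o' insert -ak- after the first vowel.
So relpir → zurelpir.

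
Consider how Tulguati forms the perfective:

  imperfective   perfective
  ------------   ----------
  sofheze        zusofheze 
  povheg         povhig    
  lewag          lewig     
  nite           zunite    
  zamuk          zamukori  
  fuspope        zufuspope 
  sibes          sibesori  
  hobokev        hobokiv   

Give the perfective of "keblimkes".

sibes and fuspope both have last vowel 'e' yet inflect differently (sibesori, zufuspope), so the last vowel is not what conditions the rule; the final letter is.
"keblimkes" ends in -s. The one such stem in the data (sibes → sibesori) adds -ori, so the same rule applies.
The other patterns: stems ending in -e add the prefix zu-; stems ending in -g or -v change the last vowel to 'i'.
So keblimkes → keblimkesori.

keblimkesori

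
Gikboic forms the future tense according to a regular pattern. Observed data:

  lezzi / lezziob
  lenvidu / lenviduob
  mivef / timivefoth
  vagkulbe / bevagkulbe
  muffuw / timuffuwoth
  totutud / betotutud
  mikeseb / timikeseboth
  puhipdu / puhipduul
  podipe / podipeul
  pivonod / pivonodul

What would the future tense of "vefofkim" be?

bevefofkim

lenvidu and puhipdu both end in -u yet inflect differently (lenviduob, puhipduul), so the final letter is not what conditions the rule; the first letter is.
"vefofkim" begins with v-. The one such stem in the data (vagkulbe → bevagkulbe) adds the prefix be-, so the same rule applies.
The other patterns: stems beginning with m- add ti- … -oth around the stem; stems beginning with l- add -ob; stems beginning with p- add -ul.
So vefofkim → bevefofkim.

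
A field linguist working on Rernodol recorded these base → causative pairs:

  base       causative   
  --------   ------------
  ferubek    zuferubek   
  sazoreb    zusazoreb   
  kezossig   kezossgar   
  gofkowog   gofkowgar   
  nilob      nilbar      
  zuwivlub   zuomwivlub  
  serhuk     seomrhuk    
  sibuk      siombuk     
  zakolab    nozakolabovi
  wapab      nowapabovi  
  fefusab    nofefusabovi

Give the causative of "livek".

zulivek

"livek" has last vowel 'e'. The stems whose last vowel is 'e' (ferubek → zuferubek, sazoreb → zusazoreb) add the prefix zu-.
The other patterns: stems whose last vowel is 'i' or 'o' delete the last vowel and add -ar; stems whose last vowel is 'u' insert -om- after the first vowel; stems whose last vowel is 'a' add no- … -ovi around the stem.
So livek → zulivek.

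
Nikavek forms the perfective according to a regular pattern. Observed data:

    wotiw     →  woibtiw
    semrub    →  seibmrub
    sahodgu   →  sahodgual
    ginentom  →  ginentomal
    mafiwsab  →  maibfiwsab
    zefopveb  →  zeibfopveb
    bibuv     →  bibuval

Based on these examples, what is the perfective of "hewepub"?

semrub and bibuv both have last vowel 'u' yet inflect differently (seibmrub, bibuval), so the last vowel is not what conditions the rule; the final letter is.
"hewepub" ends in -b. The stems ending in -b (zefopveb → zeibfopveb, semrub → seibmrub, mafiwsab → maibfiwsab) insert -ib- after the first vowel.
So hewepub → heibwepub.

heibwepub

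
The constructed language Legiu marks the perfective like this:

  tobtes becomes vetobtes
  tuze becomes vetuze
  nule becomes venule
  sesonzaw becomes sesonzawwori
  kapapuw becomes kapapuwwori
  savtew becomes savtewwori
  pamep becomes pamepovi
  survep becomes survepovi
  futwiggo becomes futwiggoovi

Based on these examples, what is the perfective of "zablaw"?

"zablaw" ends in -w. The stems ending in -w (sesonzaw → sesonzawwori, kapapuw → kapapuwwori, savtew → savtewwori) double the final consonant and add -ori.
So zablaw → zablawwori.

zablawwori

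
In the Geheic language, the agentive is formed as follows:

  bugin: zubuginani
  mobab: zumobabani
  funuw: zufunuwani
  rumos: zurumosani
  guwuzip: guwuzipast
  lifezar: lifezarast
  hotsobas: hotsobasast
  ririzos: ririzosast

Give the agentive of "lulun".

zululunani

rumos and hotsobas both end in -s yet inflect differently (zurumosani, hotsobasast), so the final letter is not what conditions the rule; the number of vowels is.
"lulun" has 2 vowels. The stems with 2 vowels (bugin → zubuginani, mobab → zumobabani, funuw → zufunuwani) add zu- … -ani around the stem.
The other pattern: stems with 3 vowels add -ast.
So lulun → zululunani.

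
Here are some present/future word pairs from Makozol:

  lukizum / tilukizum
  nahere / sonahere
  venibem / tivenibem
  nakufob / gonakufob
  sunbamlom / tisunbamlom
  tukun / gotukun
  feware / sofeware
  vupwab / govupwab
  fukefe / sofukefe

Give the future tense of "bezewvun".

"bezewvun" ends in -n. The one such stem in the data (tukun → gotukun) adds the prefix go-, so the same rule applies.
The other patterns: stems ending in -m add the prefix ti-; stems ending in -e add the prefix so-.
So bezewvun → gobezewvun.

gobezewvun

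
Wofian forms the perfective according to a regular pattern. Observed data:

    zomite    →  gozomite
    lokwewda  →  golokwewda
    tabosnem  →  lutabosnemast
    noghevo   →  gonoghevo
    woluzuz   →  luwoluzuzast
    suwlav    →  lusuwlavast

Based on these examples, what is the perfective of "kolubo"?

gokolubo

"kolubo" ends in a vowel. The stems ending in a vowel (noghevo → gonoghevo, zomite → gozomite, lokwewda → golokwewda) add the prefix go-.
So kolubo → gokolubo.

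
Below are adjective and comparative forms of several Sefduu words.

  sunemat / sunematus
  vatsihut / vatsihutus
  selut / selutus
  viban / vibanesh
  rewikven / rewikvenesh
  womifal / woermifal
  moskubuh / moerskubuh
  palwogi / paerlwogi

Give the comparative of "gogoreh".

goergoreh

sunemat and viban both have last vowel 'a' yet inflect differently (sunematus, vibanesh), so the last vowel is not what conditions the rule; the final letter is.
"gogoreh" ends in -h. The one such stem in the data (moskubuh → moerskubuh) inserts -er- after the first vowel (as do womifal, palwogi), so the same rule applies.
So gogoreh → goergoreh.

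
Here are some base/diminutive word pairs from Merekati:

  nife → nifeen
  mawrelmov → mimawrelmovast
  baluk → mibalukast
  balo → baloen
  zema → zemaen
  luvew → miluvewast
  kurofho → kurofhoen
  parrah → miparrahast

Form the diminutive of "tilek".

"tilek" ends in a consonant. The stems ending in a consonant (luvew → miluvewast, parrah → miparrahast, baluk → mibalukast) add mi- … -ast around the stem.
The other pattern: stems ending in a vowel add -en.
So tilek → mitilekast.

mitilekast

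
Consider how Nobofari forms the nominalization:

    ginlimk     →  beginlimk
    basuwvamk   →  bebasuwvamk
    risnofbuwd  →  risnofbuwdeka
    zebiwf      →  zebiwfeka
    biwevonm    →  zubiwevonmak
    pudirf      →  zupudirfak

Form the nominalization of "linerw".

"linerw" has second-to-last letter 'r'. The one such stem in the data (pudirf → zupudirfak) adds zu- … -ak around the stem, so the same rule applies.
So linerw → zulinerwak.

zulinerwak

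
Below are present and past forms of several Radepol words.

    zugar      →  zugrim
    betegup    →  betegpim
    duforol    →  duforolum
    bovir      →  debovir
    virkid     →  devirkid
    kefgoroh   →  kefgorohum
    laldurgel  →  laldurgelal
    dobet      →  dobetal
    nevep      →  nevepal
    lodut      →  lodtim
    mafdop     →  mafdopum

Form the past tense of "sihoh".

sihohum

mafdop and nevep both end in -p yet inflect differently (mafdopum, nevepal), so the final letter is not what conditions the rule; the last vowel is.
"sihoh" has last vowel 'o'. The stems whose last vowel is 'o' (duforol → duforolum, kefgoroh → kefgorohum, mafdop → mafdopum) add -um.
So sihoh → sihohum.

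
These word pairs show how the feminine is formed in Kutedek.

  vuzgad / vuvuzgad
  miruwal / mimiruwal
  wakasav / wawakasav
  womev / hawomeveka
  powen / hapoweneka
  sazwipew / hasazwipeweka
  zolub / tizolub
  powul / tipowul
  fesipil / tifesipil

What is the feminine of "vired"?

wakasav and womev both end in -v yet inflect differently (wawakasav, hawomeveka), so the final letter is not what conditions the rule; the last vowel is.
"vired" has last vowel 'e'. The stems whose last vowel is 'e' (womev → hawomeveka, powen → hapoweneka, sazwipew → hasazwipeweka) add ha- … -eka around the stem.
The other patterns: stems whose last vowel is 'a' repeat the first consonant+vowel as a prefix; stems whose last vowel is 'i' or 'u' add the prefix ti-.
So vired → haviredeka.

haviredeka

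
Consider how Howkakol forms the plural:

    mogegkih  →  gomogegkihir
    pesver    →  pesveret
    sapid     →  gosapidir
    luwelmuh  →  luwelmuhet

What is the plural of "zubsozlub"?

zubsozlubet

"zubsozlub" has last vowel 'u'. The one such stem in the data (luwelmuh → luwelmuhet) adds -et, so the same rule applies.
So zubsozlub → zubsozlubet.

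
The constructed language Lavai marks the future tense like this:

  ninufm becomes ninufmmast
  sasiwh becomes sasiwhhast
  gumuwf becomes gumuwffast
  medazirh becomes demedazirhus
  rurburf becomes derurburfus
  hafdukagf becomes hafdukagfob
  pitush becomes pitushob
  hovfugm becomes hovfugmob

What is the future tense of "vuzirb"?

devuzirbus

"vuzirb" has second-to-last letter 'r'. The stems whose second-to-last letter is 'r' (medazirh → demedazirhus, rurburf → derurburfus) add de- … -us around the stem.
The other patterns: stems whose second-to-last letter is 'f' or 'w' double the final consonant and add -ast; stems whose second-to-last letter is 'g' or 's' add -ob.
So vuzirb → devuzirbus.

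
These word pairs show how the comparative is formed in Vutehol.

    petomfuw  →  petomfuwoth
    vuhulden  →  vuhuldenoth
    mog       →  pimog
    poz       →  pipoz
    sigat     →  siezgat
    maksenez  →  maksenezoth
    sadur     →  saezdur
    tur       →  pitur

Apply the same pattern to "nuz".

pinuz

tur and sadur both end in -r yet inflect differently (pitur, saezdur), so the final letter is not what conditions the rule; the number of vowels is.
"nuz" has 1 vowel. The stems with 1 vowel (poz → pipoz, mog → pimog, tur → pitur) add the prefix pi-.
The other patterns: stems with 2 vowels insert -ez- after the first vowel; stems with 3 vowels add -oth.
So nuz → pinuz.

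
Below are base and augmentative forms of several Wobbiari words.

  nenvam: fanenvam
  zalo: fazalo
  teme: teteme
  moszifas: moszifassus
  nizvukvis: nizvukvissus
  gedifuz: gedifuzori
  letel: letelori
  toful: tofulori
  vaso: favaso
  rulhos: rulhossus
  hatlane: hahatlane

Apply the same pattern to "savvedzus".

"savvedzus" ends in -s. The stems ending in -s (moszifas → moszifassus, rulhos → rulhossus, nizvukvis → nizvukvissus) double the final consonant and add -us.
The other patterns: stems ending in -l or -z add -ori; stems ending in -m or -o add the prefix fa-; stems ending in -e repeat the first consonant+vowel as a prefix.
So savvedzus → savvedzussus.

savvedzussus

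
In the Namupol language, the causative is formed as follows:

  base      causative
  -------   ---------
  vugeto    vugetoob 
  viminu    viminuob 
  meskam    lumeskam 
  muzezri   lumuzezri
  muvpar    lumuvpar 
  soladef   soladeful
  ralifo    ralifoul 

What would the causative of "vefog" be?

vefogob

vugeto and ralifo both end in -o yet inflect differently (vugetoob, ralifoul), so the final letter is not what conditions the rule; the first letter is.
"vefog" begins with v-. The stems beginning with v- (vugeto → vugetoob, viminu → viminuob) add -ob.
The other patterns: stems beginning with m- add the prefix lu-; stems beginning with r- or s- add -ul.
So vefog → vefogob.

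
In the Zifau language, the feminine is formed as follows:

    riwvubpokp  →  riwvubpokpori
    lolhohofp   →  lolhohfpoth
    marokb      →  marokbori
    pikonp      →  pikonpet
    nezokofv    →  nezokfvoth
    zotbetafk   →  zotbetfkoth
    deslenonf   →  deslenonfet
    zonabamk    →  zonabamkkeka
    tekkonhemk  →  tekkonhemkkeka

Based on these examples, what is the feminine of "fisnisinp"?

"fisnisinp" has second-to-last letter 'n'. The stems whose second-to-last letter is 'n' (pikonp → pikonpet, deslenonf → deslenonfet) add -et.
The other patterns: stems whose second-to-last letter is 'f' delete the last vowel and add -oth; stems whose second-to-last letter is 'm' double the final consonant and add -eka; stems whose second-to-last letter is 'k' add -ori.
So fisnisinp → fisnisinpet.

fisnisinpet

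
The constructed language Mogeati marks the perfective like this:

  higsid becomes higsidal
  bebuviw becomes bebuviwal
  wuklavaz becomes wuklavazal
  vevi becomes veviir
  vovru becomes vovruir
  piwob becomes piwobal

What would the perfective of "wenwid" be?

"wenwid" ends in a consonant. The stems ending in a consonant (wuklavaz → wuklavazal, higsid → higsidal, bebuviw → bebuviwal) add -al.
The other pattern: stems ending in a vowel add -ir.
So wenwid → wenwidal.

wenwidal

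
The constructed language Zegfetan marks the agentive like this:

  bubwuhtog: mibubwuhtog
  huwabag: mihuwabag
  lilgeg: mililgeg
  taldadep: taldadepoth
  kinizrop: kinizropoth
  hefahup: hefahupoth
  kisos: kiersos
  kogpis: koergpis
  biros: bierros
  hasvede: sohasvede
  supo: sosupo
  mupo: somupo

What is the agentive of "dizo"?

sodizo

lilgeg and taldadep both have last vowel 'e' yet inflect differently (mililgeg, taldadepoth), so the last vowel is not what conditions the rule; the final letter is.
"dizo" ends in -o. The stems ending in -o (supo → sosupo, mupo → somupo) add the prefix so-.
So dizo → sodizo.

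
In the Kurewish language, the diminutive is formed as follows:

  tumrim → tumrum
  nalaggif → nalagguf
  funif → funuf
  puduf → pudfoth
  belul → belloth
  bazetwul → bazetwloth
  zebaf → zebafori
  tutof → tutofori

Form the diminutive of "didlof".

"didlof" has last vowel 'o'. The one such stem in the data (tutof → tutofori) adds -ori, so the same rule applies.
So didlof → didlofori.

didlofori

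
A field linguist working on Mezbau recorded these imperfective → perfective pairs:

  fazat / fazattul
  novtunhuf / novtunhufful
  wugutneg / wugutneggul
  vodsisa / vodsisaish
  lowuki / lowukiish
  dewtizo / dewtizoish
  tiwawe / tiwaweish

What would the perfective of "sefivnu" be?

"sefivnu" ends in a vowel. The stems ending in a vowel (vodsisa → vodsisaish, dewtizo → dewtizoish, lowuki → lowukiish) add -ish.
The other pattern: stems ending in a consonant double the final consonant and add -ul.
So sefivnu → sefivnuish.

sefivnuish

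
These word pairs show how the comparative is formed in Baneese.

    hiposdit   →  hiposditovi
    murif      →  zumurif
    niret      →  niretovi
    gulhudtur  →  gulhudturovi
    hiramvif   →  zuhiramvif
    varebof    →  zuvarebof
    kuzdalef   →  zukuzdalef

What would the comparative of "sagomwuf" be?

kuzdalef and niret both have last vowel 'e' yet inflect differently (zukuzdalef, niretovi), so the last vowel is not what conditions the rule; the final letter is.
"sagomwuf" ends in -f. The stems ending in -f (kuzdalef → zukuzdalef, murif → zumurif, varebof → zuvarebof) add the prefix zu-.
The other pattern: stems ending in -r or -t add -ovi.
So sagomwuf → zusagomwuf.

zusagomwuf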